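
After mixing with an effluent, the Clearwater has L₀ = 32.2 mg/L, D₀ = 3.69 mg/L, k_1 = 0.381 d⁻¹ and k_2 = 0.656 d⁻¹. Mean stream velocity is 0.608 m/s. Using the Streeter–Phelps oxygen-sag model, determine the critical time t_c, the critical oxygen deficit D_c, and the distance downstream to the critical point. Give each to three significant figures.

t_c = [1/(k_2−k_1)] ln[(k_2/k_1)(1 − D₀(k_2−k_1)/(k_1 L₀))]
= [1/(0.656−0.381)] ln[(0.656/0.381)(1 − 3.69×0.2750/(0.381×32.2))]
= (1/0.2750) ln[1.722 × 0.9173] = 3.636 × ln(1.579) = 3.636 × 0.4570 = 1.662 d.
D_c = (k_1/k_2) L₀ e^(−k_1 t_c) = (0.381/0.656) × 32.2 × e^(−0.381×1.662) = 0.5808 × 32.2 × 0.5309 = 9.929 mg/L.
x_c = v t_c = 0.608 m/s × 1.662 d × 86400 s/d = 87300 m ≈ 87.3 km.

t_c ≈ 1.66 d; D_c ≈ 9.93 mg/L; x_c ≈ 87.3 km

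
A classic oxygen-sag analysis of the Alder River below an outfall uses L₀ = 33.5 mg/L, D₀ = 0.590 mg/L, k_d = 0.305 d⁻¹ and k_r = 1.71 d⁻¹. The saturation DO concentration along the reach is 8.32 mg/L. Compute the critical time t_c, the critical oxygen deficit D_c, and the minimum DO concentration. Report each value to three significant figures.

At the critical point dD/dt = 0, so k_d L₀ e^(−k_d t) = k_r D. Substituting D(t) from the Streeter–Phelps equation and solving for t gives
t_c = ln[(k_r/k_d)(1 − D₀(k_r−k_d)/(k_d L₀))] / (k_r−k_d).
Here k_r−k_d = 1.405 d⁻¹ and 1 − D₀(k_r−k_d)/(k_d L₀) = 1 − 0.590×1.405/(0.305×33.5) = 0.9189, so
t_c = ln(5.607 × 0.9189) / 1.405 = 1.639 / 1.405 = 1.167 d.
L(t_c) = L₀ e^(−k_d t_c) = 33.5 × 0.7006 = 23.47 mg/L, and at the critical point k_r D_c = k_d L, so D_c = (0.305/1.71) × 23.47 = 4.186 mg/L.
Minimum DO = C_s − D_c = 8.32 − 4.186 = 4.134 mg/L.

t_c ≈ 1.17 d; D_c ≈ 4.19 mg/L; min DO ≈ 4.13 mg/L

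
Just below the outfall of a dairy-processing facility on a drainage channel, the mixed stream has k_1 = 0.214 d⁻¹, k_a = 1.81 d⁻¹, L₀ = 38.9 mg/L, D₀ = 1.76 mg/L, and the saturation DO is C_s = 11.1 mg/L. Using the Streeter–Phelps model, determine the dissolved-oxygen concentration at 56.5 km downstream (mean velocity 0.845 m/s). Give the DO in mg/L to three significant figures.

DO ≈ 7.53 mg/L

Travel time t = x/v = 56.5 km / (0.845 m/s) = 56500 m / 0.845 m/s = 66860 s = 0.7739 d.
k_1 L₀/(k_a−k_1) = 0.214×38.9/(1.81−0.214) = 8.325/1.596 = 5.216 mg/L.
e^(−k_1 t) = e^(−0.214×0.7739) = 0.8474; e^(−k_a t) = e^(−1.81×0.7739) = 0.2464.
D = 5.216 × (0.8474 − 0.2464) + 1.76 × 0.2464 = 3.135 + 0.4337 = 3.568 mg/L.
DO = C_s − D = 11.1 − 3.568 = 7.532 mg/L.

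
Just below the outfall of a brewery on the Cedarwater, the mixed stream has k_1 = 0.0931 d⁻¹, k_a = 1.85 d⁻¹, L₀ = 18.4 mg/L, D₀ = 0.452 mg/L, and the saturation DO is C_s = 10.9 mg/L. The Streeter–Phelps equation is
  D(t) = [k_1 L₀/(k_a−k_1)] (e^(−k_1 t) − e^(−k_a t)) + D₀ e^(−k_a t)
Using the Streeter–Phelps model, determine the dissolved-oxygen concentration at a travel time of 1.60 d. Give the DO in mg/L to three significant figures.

DO ≈ 10.1 mg/L

k_1 L₀/(k_a−k_1) = 0.0931×18.4/(1.85−0.0931) = 1.713/1.757 = 0.9750 mg/L.
e^(−k_1 t) = e^(−0.0931×1.600) = 0.8616; e^(−k_a t) = e^(−1.85×1.600) = 0.05182.
D = 0.9750 × (0.8616 − 0.05182) + 0.452 × 0.05182 = 0.7896 + 0.02342 = 0.8130 mg/L.
DO = C_s − D = 10.9 − 0.8130 = 10.09 mg/L.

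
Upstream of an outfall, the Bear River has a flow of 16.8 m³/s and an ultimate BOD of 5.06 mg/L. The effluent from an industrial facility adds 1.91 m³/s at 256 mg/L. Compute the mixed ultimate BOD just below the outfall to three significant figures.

Flow-weighted mixing: C = (Q_r C_r + Q_w C_w)/(Q_r + Q_w)
= (16.8×5.06 + 1.91×256)/(16.8 + 1.91) = 574.0/18.71 = 30.68 mg/L.

30.7 mg/L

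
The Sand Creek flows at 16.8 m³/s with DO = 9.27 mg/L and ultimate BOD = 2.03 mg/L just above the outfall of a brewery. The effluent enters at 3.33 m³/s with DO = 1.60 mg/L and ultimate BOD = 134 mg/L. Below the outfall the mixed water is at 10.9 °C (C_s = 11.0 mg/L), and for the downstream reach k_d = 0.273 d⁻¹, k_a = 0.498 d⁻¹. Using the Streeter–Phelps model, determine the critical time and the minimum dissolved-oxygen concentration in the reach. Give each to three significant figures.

t_c ≈ 2.19 d; minimum DO ≈ 3.80 mg/L

Mixed DO = (16.8×9.27 + 3.33×1.60)/(16.8+3.33) = 161.1/20.13 = 8.001 mg/L.
Mixed L₀ = (16.8×2.03 + 3.33×134)/(20.13) = 480.3/20.13 = 23.86 mg/L.
Initial deficit D₀ = C_s − DO₀ = 11.0 − 8.001 = 2.999 mg/L.
t_c = (1/0.2250) ln[(0.498/0.273)(1 − 2.999×0.2250/(0.273×23.86))] = 4.444 × ln(1.635) = 2.186 d.
D_c = (0.273/0.498) × 23.86 × e^(−0.273×2.186) = 0.5482 × 23.86 × 0.5506 = 7.202 mg/L.
Minimum DO = 11.0 − 7.202 = 3.798 mg/L.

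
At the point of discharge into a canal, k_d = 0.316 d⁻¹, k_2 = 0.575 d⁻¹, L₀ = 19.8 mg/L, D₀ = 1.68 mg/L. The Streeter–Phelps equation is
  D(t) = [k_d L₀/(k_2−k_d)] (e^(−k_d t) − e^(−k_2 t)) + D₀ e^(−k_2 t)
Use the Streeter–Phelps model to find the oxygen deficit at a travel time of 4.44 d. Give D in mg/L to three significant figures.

k_d L₀/(k_2−k_d) = 0.316×19.8/(0.575−0.316) = 6.257/0.2590 = 24.16 mg/L.
e^(−k_d t) = e^(−0.316×4.440) = 0.2458; e^(−k_2 t) = e^(−0.575×4.440) = 0.07785.
D = 24.16 × (0.2458 − 0.07785) + 1.68 × 0.07785 = 4.058 + 0.1308 = 4.189 mg/L.

D ≈ 4.19 mg/L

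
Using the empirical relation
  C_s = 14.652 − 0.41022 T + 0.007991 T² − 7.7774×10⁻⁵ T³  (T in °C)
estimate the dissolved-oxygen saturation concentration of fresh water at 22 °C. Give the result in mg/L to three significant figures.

C_s ≈ 8.67 mg/L

C_s = 14.652 − 0.41022×22 + 0.007991×22² − 7.7774×10⁻⁵×22³ = 8.667 mg/L.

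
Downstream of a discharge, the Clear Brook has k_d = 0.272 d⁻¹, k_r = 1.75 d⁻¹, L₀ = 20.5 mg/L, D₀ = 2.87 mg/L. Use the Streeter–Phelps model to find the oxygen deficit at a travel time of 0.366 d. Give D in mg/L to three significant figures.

k_d L₀/(k_r−k_d) = 0.272×20.5/(1.75−0.272) = 5.576/1.478 = 3.773 mg/L.
e^(−k_d t) = e^(−0.272×0.3660) = 0.9052; e^(−k_r t) = e^(−1.75×0.3660) = 0.5270.
D = 3.773 × (0.9052 − 0.5270) + 2.87 × 0.5270 = 1.427 + 1.513 = 2.939 mg/L.

D ≈ 2.94 mg/L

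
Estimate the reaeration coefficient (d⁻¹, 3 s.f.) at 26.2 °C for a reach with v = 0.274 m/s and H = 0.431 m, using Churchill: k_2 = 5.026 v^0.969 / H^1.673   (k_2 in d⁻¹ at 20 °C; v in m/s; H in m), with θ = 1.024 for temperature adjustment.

k_2 ≈ 6.79 d⁻¹

k_2(20) = 5.026 × 0.274^0.969 / 0.431^1.673 = 5.026 × 0.2852 / 0.2446 = 5.860 d⁻¹.
k_2(26.2) = 5.860 × 1.024^(26.2−20) = 5.860 × 1.158 = 6.789 d⁻¹.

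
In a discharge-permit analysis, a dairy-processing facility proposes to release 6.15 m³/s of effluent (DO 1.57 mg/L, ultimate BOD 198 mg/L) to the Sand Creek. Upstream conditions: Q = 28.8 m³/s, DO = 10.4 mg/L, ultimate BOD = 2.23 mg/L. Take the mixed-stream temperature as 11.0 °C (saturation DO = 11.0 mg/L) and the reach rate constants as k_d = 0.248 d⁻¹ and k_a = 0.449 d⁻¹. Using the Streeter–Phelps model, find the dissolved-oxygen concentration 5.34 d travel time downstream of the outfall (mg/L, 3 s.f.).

Mixed DO = (28.8×10.4 + 6.15×1.57)/(28.8+6.15) = 309.2/34.95 = 8.846 mg/L.
Mixed L₀ = (28.8×2.23 + 6.15×198)/(34.95) = 1282/34.95 = 36.68 mg/L.
Initial deficit D₀ = C_s − DO₀ = 11.0 − 8.846 = 2.154 mg/L.
D(5.34) = [0.248×36.68/(0.449−0.248)](e^(−0.248×5.34) − e^(−0.449×5.34)) + 2.154 e^(−0.449×5.34)
= 45.26 × (0.2660 − 0.09093) + 2.154 × 0.09093 = 8.118 mg/L.
DO = 11.0 − 8.118 = 2.882 mg/L.

DO ≈ 2.88 mg/L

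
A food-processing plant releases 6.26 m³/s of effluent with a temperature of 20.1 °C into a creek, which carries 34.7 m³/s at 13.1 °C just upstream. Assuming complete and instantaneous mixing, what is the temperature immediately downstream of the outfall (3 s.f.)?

Flow-weighted mixing: C = (Q_r C_r + Q_w C_w)/(Q_r + Q_w)
= (34.7×13.1 + 6.26×20.1)/(34.7 + 6.26) = 580.4/40.96 = 14.17 °C.

14.2 °C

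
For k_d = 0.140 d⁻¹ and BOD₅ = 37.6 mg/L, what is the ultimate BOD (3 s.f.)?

BOD₅ = L₀(1 − e^(−5k_d)) ⇒ L₀ = BOD₅ / (1 − e^(−5×0.140))
= 37.6 / (1 − 0.4966) = 37.6 / 0.5034 = 74.69 mg/L.

L₀ ≈ 74.7 mg/L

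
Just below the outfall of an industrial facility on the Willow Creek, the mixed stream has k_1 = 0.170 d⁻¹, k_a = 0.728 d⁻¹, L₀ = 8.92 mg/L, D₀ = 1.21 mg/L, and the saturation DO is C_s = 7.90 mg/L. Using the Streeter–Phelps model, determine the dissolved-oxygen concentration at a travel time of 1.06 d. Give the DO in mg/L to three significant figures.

DO ≈ 6.33 mg/L

k_1 L₀/(k_a−k_1) = 0.170×8.92/(0.728−0.170) = 1.516/0.5580 = 2.718 mg/L.
e^(−k_1 t) = e^(−0.170×1.060) = 0.8351; e^(−k_a t) = e^(−0.728×1.060) = 0.4622.
D = 2.718 × (0.8351 − 0.4622) + 1.21 × 0.4622 = 1.013 + 0.5593 = 1.573 mg/L.
DO = C_s − D = 7.90 − 1.573 = 6.327 mg/L.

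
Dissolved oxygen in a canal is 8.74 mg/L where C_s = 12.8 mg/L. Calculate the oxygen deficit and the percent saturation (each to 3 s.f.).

D ≈ 4.06 mg/L; 68.3 % saturation

D = C_s − C = 12.8 − 8.74 = 4.06 mg/L.
% saturation = 8.74/12.8 × 100 = 68.3 %.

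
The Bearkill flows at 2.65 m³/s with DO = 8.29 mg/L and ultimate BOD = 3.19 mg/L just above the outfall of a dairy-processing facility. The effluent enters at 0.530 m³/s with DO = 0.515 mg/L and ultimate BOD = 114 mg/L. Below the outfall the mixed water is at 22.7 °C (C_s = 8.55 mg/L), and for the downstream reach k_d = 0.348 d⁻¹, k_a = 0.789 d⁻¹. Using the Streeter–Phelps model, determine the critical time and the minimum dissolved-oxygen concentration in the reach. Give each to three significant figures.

t_c ≈ 1.64 d; minimum DO ≈ 3.15 mg/L

Mixed DO = (2.65×8.29 + 0.530×0.515)/(2.65+0.530) = 22.24/3.180 = 6.994 mg/L.
Mixed L₀ = (2.65×3.19 + 0.530×114)/(3.180) = 68.87/3.180 = 21.66 mg/L.
Initial deficit D₀ = C_s − DO₀ = 8.55 − 6.994 = 1.556 mg/L.
t_c = (1/0.4410) ln[(0.789/0.348)(1 − 1.556×0.4410/(0.348×21.66))] = 2.268 × ln(2.061) = 1.640 d.
D_c = (0.348/0.789) × 21.66 × e^(−0.348×1.640) = 0.4411 × 21.66 × 0.5652 = 5.399 mg/L.
Minimum DO = 8.55 − 5.399 = 3.151 mg/L.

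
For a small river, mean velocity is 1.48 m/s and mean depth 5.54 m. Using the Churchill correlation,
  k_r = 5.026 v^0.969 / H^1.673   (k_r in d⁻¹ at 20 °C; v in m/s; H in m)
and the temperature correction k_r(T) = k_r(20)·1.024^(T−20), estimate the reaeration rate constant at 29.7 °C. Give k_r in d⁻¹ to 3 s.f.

k_r(20) = 5.026 × 1.48^0.969 / 5.54^1.673 = 5.026 × 1.462 / 17.53 = 0.4191 d⁻¹.
k_r(29.7) = 0.4191 × 1.024^(29.7−20) = 0.4191 × 1.259 = 0.5275 d⁻¹.

k_r ≈ 0.528 d⁻¹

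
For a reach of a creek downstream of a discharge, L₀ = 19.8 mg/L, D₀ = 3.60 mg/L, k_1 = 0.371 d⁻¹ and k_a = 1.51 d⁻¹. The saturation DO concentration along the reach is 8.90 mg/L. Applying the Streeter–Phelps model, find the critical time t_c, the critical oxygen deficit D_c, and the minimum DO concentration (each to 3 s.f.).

With k_a/k_1 = 4.070 and 1 − D₀(k_a−k_1)/(k_1 L₀) = 0.4418,
t_c = ln(4.070 × 0.4418) / (1.51 − 0.371) = ln(1.798) / 1.139 = 0.5868/1.139 = 0.5152 d.
D_c = (k_1/k_a) L₀ e^(−k_1 t_c) = (0.371/1.51) × 19.8 × e^(−0.371×0.5152) = 0.2457 × 19.8 × 0.8260 = 4.018 mg/L.
Minimum DO = C_s − D_c = 8.90 − 4.018 = 4.882 mg/L.

t_c ≈ 0.515 d; D_c ≈ 4.02 mg/L; min DO ≈ 4.88 mg/L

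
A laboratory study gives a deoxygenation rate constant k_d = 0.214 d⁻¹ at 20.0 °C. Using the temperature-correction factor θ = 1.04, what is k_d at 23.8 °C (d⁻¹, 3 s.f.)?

k_d(T₂) = k_d(T₁) · θ^(T₂−T₁) = 0.214 × 1.04^(23.8−20.0)
= 0.214 × 1.04^3.80 = 0.214 × 1.161 = 0.2484 d⁻¹.

k_d ≈ 0.248 d⁻¹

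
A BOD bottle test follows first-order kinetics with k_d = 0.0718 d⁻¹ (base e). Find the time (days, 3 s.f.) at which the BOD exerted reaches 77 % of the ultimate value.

y/L₀ = 1 − e^(−k_d t) = 0.77 ⇒ e^(−k_d t) = 0.230
t = −ln(0.230) / 0.0718 = 1.470 / 0.0718 = 20.47 d.

t ≈ 20.5 d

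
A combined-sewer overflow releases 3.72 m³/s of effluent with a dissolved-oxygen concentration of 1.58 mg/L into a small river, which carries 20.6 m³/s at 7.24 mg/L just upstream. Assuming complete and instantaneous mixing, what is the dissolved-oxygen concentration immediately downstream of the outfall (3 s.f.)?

Flow-weighted mixing: C = (Q_r C_r + Q_w C_w)/(Q_r + Q_w)
= (20.6×7.24 + 3.72×1.58)/(20.6 + 3.72) = 155.0/24.32 = 6.374 mg/L.

6.37 mg/L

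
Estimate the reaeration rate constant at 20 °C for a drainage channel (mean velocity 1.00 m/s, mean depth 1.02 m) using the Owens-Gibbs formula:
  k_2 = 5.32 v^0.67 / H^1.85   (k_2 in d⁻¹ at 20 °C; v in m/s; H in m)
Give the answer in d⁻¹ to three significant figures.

k_2 = 5.32 × 1.00^0.67 / 1.02^1.85 = 5.32 × 1.000 / 1.037 = 5.129 d⁻¹.

k_2 ≈ 5.13 d⁻¹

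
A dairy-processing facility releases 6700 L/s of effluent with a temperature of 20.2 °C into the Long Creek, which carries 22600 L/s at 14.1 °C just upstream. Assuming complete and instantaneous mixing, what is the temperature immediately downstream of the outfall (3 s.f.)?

15.5 °C

Flow-weighted mixing: C = (Q_r C_r + Q_w C_w)/(Q_r + Q_w)
= (22600×14.1 + 6700×20.2)/(22600 + 6700) = 454000/29300 = 15.49 °C.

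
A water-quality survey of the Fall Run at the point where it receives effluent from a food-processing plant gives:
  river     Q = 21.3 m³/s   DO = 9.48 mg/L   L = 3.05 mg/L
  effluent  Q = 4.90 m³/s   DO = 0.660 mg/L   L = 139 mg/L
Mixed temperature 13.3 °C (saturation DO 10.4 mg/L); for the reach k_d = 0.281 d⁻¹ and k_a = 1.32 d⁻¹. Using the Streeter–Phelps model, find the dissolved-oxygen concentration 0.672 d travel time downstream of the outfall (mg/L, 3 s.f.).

DO ≈ 6.14 mg/L

Mixed DO = (21.3×9.48 + 4.90×0.660)/(21.3+4.90) = 205.2/26.20 = 7.830 mg/L.
Mixed L₀ = (21.3×3.05 + 4.90×139)/(26.20) = 746.1/26.20 = 28.48 mg/L.
Initial deficit D₀ = C_s − DO₀ = 10.4 − 7.830 = 2.570 mg/L.
D(0.672) = [0.281×28.48/(1.32−0.281)](e^(−0.281×0.672) − e^(−1.32×0.672)) + 2.570 e^(−1.32×0.672)
= 7.701 × (0.8279 − 0.4119) + 2.570 × 0.4119 = 4.262 mg/L.
DO = 10.4 − 4.262 = 6.138 mg/L.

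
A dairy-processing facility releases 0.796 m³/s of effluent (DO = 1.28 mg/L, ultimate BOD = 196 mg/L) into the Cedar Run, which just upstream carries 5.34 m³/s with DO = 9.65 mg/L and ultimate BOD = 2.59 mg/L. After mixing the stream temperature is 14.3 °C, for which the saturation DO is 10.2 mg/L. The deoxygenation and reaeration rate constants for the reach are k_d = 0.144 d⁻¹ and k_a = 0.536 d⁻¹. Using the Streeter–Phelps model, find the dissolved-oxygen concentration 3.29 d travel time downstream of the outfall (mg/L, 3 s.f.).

Mixed DO = (5.34×9.65 + 0.796×1.28)/(5.34+0.796) = 52.55/6.136 = 8.564 mg/L.
Mixed L₀ = (5.34×2.59 + 0.796×196)/(6.136) = 169.8/6.136 = 27.68 mg/L.
Initial deficit D₀ = C_s − DO₀ = 10.2 − 8.564 = 1.636 mg/L.
D(3.29) = [0.144×27.68/(0.536−0.144)](e^(−0.144×3.29) − e^(−0.536×3.29)) + 1.636 e^(−0.536×3.29)
= 10.17 × (0.6227 − 0.1715) + 1.636 × 0.1715 = 4.868 mg/L.
DO = 10.2 − 4.868 = 5.332 mg/L.

DO ≈ 5.33 mg/L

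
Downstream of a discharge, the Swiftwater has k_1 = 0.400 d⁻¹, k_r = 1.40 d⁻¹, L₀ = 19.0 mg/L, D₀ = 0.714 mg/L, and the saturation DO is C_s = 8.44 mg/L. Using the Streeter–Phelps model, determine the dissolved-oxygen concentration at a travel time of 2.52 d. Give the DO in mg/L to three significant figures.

DO ≈ 5.87 mg/L

k_1 L₀/(k_r−k_1) = 0.400×19.0/(1.40−0.400) = 7.600/1.000 = 7.600 mg/L.
e^(−k_1 t) = e^(−0.400×2.520) = 0.3649; e^(−k_r t) = e^(−1.40×2.520) = 0.02936.
D = 7.600 × (0.3649 − 0.02936) + 0.714 × 0.02936 = 2.550 + 0.02097 = 2.571 mg/L.
DO = C_s − D = 8.44 − 2.571 = 5.869 mg/L.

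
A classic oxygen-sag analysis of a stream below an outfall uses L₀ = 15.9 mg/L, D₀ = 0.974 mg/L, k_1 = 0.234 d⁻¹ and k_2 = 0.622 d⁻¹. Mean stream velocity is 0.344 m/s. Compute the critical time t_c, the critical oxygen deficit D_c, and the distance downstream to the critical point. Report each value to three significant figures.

t_c ≈ 2.24 d; D_c ≈ 3.54 mg/L; x_c ≈ 66.7 km

t_c = [1/(k_2−k_1)] ln[(k_2/k_1)(1 − D₀(k_2−k_1)/(k_1 L₀))]
= [1/(0.622−0.234)] ln[(0.622/0.234)(1 − 0.974×0.3880/(0.234×15.9))]
= (1/0.3880) ln[2.658 × 0.8984] = 2.577 × ln(2.388) = 2.577 × 0.8705 = 2.244 d.
D_c = (k_1/k_2) L₀ e^(−k_1 t_c) = (0.234/0.622) × 15.9 × e^(−0.234×2.244) = 0.3762 × 15.9 × 0.5916 = 3.538 mg/L.
x_c = v t_c = 0.344 m/s × 2.244 d × 86400 s/d = 66680 m ≈ 66.7 km.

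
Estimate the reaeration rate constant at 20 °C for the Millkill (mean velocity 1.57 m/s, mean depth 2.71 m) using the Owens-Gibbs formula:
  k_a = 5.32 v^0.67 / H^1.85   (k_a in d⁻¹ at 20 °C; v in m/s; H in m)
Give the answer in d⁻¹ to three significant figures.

k_a = 5.32 × 1.57^0.67 / 2.71^1.85 = 5.32 × 1.353 / 6.324 = 1.138 d⁻¹.

k_a ≈ 1.14 d⁻¹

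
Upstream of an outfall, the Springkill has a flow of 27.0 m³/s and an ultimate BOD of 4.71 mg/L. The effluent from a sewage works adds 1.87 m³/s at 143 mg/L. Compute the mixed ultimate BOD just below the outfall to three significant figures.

13.7 mg/L

Flow-weighted mixing: C = (Q_r C_r + Q_w C_w)/(Q_r + Q_w)
= (27.0×4.71 + 1.87×143)/(27.0 + 1.87) = 394.6/28.87 = 13.67 mg/L.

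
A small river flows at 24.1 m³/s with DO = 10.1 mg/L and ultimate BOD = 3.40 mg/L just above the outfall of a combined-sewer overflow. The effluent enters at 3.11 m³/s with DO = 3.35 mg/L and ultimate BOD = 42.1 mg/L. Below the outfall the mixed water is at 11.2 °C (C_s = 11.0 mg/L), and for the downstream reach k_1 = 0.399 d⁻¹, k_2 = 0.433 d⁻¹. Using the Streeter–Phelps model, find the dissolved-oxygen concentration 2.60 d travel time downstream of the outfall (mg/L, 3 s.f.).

Mixed DO = (24.1×10.1 + 3.11×3.35)/(24.1+3.11) = 253.8/27.21 = 9.329 mg/L.
Mixed L₀ = (24.1×3.40 + 3.11×42.1)/(27.21) = 212.9/27.21 = 7.823 mg/L.
Initial deficit D₀ = C_s − DO₀ = 11.0 − 9.329 = 1.671 mg/L.
D(2.60) = [0.399×7.823/(0.433−0.399)](e^(−0.399×2.60) − e^(−0.433×2.60)) + 1.671 e^(−0.433×2.60)
= 91.81 × (0.3544 − 0.3244) + 1.671 × 0.3244 = 3.295 mg/L.
DO = 11.0 − 3.295 = 7.705 mg/L.

DO ≈ 7.71 mg/L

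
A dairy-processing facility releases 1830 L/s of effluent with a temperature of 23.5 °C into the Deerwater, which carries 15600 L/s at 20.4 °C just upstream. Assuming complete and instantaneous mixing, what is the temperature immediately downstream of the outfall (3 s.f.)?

Flow-weighted mixing: C = (Q_r C_r + Q_w C_w)/(Q_r + Q_w)
= (15600×20.4 + 1830×23.5)/(15600 + 1830) = 361200/17430 = 20.73 °C.

20.7 °C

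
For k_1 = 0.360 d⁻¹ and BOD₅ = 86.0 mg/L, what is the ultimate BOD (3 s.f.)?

L₀ ≈ 103 mg/L

BOD₅ = L₀(1 − e^(−5k_1)) ⇒ L₀ = BOD₅ / (1 − e^(−5×0.360))
= 86.0 / (1 − 0.1653) = 86.0 / 0.8347 = 103.0 mg/L.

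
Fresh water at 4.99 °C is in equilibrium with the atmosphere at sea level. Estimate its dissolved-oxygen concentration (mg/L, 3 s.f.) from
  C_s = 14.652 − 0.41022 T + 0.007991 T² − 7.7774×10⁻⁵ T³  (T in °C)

C_s ≈ 12.8 mg/L

C_s = 14.652 − 0.41022×4.99 + 0.007991×4.99² − 7.7774×10⁻⁵×4.99³ = 12.79 mg/L.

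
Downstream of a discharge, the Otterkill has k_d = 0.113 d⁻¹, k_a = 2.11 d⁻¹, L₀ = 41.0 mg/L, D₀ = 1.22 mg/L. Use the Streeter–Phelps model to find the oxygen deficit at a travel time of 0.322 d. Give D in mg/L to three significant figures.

D ≈ 1.68 mg/L

k_d L₀/(k_a−k_d) = 0.113×41.0/(2.11−0.113) = 4.633/1.997 = 2.320 mg/L.
e^(−k_d t) = e^(−0.113×0.3220) = 0.9643; e^(−k_a t) = e^(−2.11×0.3220) = 0.5069.
D = 2.320 × (0.9643 − 0.5069) + 1.22 × 0.5069 = 1.061 + 0.6184 = 1.679 mg/L.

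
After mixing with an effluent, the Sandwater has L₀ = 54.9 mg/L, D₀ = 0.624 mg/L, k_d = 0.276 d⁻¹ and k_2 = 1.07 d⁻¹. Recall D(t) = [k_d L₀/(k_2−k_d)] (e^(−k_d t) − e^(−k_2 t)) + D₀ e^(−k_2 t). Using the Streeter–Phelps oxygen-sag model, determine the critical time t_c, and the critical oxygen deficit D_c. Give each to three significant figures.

t_c ≈ 1.66 d; D_c ≈ 8.94 mg/L

t_c = [1/(k_2−k_d)] ln[(k_2/k_d)(1 − D₀(k_2−k_d)/(k_d L₀))]
= [1/(1.07−0.276)] ln[(1.07/0.276)(1 − 0.624×0.7940/(0.276×54.9))]
= (1/0.7940) ln[3.877 × 0.9673] = 1.259 × ln(3.750) = 1.259 × 1.322 = 1.665 d.
L(t_c) = L₀ e^(−k_d t_c) = 54.9 × 0.6316 = 34.68 mg/L, and at the critical point k_2 D_c = k_d L, so D_c = (0.276/1.07) × 34.68 = 8.945 mg/L.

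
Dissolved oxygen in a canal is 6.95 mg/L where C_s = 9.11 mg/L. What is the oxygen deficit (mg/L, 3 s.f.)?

D ≈ 2.16 mg/L

D = C_s − C = 9.11 − 6.95 = 2.16 mg/L.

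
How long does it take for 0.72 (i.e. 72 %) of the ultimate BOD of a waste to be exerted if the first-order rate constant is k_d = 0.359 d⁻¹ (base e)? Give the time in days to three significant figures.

t ≈ 3.55 d

y/L₀ = 1 − e^(−k_d t) = 0.72 ⇒ e^(−k_d t) = 0.280
t = −ln(0.280) / 0.359 = 1.273 / 0.359 = 3.546 d.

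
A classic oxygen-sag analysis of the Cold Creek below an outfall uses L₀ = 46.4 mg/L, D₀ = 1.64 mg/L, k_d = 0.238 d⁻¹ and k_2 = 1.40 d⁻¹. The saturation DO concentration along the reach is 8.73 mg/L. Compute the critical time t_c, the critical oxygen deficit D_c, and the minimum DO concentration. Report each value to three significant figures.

At the critical point dD/dt = 0, so k_d L₀ e^(−k_d t) = k_2 D. Substituting D(t) from the Streeter–Phelps equation and solving for t gives
t_c = ln[(k_2/k_d)(1 − D₀(k_2−k_d)/(k_d L₀))] / (k_2−k_d).
Here k_2−k_d = 1.162 d⁻¹ and 1 − D₀(k_2−k_d)/(k_d L₀) = 1 − 1.64×1.162/(0.238×46.4) = 0.8274, so
t_c = ln(5.882 × 0.8274) / 1.162 = 1.583 / 1.162 = 1.362 d.
L(t_c) = L₀ e^(−k_d t_c) = 46.4 × 0.7232 = 33.55 mg/L, and at the critical point k_2 D_c = k_d L, so D_c = (0.238/1.40) × 33.55 = 5.704 mg/L.
Minimum DO = C_s − D_c = 8.73 − 5.704 = 3.026 mg/L.

t_c ≈ 1.36 d; D_c ≈ 5.70 mg/L; min DO ≈ 3.03 mg/L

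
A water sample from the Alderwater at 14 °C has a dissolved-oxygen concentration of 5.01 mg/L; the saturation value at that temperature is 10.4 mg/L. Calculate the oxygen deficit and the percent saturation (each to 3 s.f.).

D ≈ 5.39 mg/L; 48.2 % saturation

D = C_s − C = 10.4 − 5.01 = 5.39 mg/L.
% saturation = 5.01/10.4 × 100 = 48.2 %.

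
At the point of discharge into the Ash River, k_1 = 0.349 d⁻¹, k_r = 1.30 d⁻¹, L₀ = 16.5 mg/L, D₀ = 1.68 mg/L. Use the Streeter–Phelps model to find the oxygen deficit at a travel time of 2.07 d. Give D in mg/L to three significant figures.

D ≈ 2.64 mg/L

k_1 L₀/(k_r−k_1) = 0.349×16.5/(1.30−0.349) = 5.758/0.9510 = 6.055 mg/L.
e^(−k_1 t) = e^(−0.349×2.070) = 0.4856; e^(−k_r t) = e^(−1.30×2.070) = 0.06781.
D = 6.055 × (0.4856 − 0.06781) + 1.68 × 0.06781 = 2.530 + 0.1139 = 2.644 mg/L.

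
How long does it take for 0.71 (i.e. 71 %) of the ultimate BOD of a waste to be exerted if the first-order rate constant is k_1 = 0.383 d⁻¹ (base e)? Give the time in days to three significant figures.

y/L₀ = 1 − e^(−k_1 t) = 0.71 ⇒ e^(−k_1 t) = 0.290
t = −ln(0.290) / 0.383 = 1.238 / 0.383 = 3.232 d.

t ≈ 3.23 d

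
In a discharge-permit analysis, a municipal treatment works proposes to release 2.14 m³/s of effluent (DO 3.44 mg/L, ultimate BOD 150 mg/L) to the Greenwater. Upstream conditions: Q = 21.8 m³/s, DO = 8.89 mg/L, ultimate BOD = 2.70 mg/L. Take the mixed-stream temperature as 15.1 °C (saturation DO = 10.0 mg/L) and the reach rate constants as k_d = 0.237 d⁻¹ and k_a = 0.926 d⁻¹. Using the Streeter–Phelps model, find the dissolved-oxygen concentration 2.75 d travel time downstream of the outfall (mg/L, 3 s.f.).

DO ≈ 7.46 mg/L

Mixed DO = (21.8×8.89 + 2.14×3.44)/(21.8+2.14) = 201.2/23.94 = 8.403 mg/L.
Mixed L₀ = (21.8×2.70 + 2.14×150)/(23.94) = 379.9/23.94 = 15.87 mg/L.
Initial deficit D₀ = C_s − DO₀ = 10.0 − 8.403 = 1.597 mg/L.
D(2.75) = [0.237×15.87/(0.926−0.237)](e^(−0.237×2.75) − e^(−0.926×2.75)) + 1.597 e^(−0.926×2.75)
= 5.458 × (0.5211 − 0.07836) + 1.597 × 0.07836 = 2.542 mg/L.
DO = 10.0 − 2.542 = 7.458 mg/L.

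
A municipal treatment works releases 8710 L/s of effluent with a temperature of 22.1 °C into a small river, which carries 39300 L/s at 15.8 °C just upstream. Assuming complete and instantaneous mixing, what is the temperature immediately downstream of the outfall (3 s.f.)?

Flow-weighted mixing: C = (Q_r C_r + Q_w C_w)/(Q_r + Q_w)
= (39300×15.8 + 8710×22.1)/(39300 + 8710) = 813400/48010 = 16.94 °C.

16.9 °C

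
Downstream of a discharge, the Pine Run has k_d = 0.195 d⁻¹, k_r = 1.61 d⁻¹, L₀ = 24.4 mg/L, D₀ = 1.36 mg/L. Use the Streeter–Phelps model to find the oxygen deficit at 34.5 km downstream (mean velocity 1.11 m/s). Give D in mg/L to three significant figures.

Travel time t = x/v = 34.5 km / (1.11 m/s) = 34500 m / 1.11 m/s = 31080 s = 0.3597 d.
k_d L₀/(k_r−k_d) = 0.195×24.4/(1.61−0.195) = 4.758/1.415 = 3.363 mg/L.
e^(−k_d t) = e^(−0.195×0.3597) = 0.9323; e^(−k_r t) = e^(−1.61×0.3597) = 0.5604.
D = 3.363 × (0.9323 − 0.5604) + 1.36 × 0.5604 = 1.251 + 0.7621 = 2.013 mg/L.

D ≈ 2.01 mg/L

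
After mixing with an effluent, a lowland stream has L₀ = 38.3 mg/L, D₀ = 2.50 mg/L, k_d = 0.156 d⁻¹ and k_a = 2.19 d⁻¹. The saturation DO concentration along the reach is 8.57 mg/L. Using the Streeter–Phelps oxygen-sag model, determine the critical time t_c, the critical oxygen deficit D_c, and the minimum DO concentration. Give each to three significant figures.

t_c ≈ 0.363 d; D_c ≈ 2.58 mg/L; min DO ≈ 5.99 mg/L

With k_a/k_d = 14.04 and 1 − D₀(k_a−k_d)/(k_d L₀) = 0.1489,
t_c = ln(14.04 × 0.1489) / (2.19 − 0.156) = ln(2.091) / 2.034 = 0.7375/2.034 = 0.3626 d.
L(t_c) = L₀ e^(−k_d t_c) = 38.3 × 0.9450 = 36.19 mg/L, and at the critical point k_a D_c = k_d L, so D_c = (0.156/2.19) × 36.19 = 2.578 mg/L.
Minimum DO = C_s − D_c = 8.57 − 2.578 = 5.992 mg/L.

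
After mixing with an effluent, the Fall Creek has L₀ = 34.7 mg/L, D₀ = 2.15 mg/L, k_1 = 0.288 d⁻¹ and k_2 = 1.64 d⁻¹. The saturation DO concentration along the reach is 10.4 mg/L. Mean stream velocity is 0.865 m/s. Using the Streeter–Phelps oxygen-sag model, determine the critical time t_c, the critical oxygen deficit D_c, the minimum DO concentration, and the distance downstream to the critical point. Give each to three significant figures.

t_c ≈ 1.03 d; D_c ≈ 4.53 mg/L; min DO ≈ 5.87 mg/L; x_c ≈ 77.2 km

At the critical point dD/dt = 0, so k_1 L₀ e^(−k_1 t) = k_2 D. Substituting D(t) from the Streeter–Phelps equation and solving for t gives
t_c = ln[(k_2/k_1)(1 − D₀(k_2−k_1)/(k_1 L₀))] / (k_2−k_1).
Here k_2−k_1 = 1.352 d⁻¹ and 1 − D₀(k_2−k_1)/(k_1 L₀) = 1 − 2.15×1.352/(0.288×34.7) = 0.7091, so
t_c = ln(5.694 × 0.7091) / 1.352 = 1.396 / 1.352 = 1.032 d.
D_c = (k_1/k_2) L₀ e^(−k_1 t_c) = (0.288/1.64) × 34.7 × e^(−0.288×1.032) = 0.1756 × 34.7 × 0.7428 = 4.526 mg/L.
Minimum DO = C_s − D_c = 10.4 − 4.526 = 5.874 mg/L.
x_c = v t_c = 0.865 m/s × 1.032 d × 86400 s/d = 77160 m ≈ 77.2 km.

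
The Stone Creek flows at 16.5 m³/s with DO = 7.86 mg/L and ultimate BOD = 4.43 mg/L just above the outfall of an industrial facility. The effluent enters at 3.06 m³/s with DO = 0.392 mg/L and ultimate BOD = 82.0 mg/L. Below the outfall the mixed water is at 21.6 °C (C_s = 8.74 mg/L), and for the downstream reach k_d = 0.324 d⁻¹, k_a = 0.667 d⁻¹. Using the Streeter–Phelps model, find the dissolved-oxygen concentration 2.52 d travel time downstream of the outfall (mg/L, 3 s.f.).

DO ≈ 4.36 mg/L

Mixed DO = (16.5×7.86 + 3.06×0.392)/(16.5+3.06) = 130.9/19.56 = 6.692 mg/L.
Mixed L₀ = (16.5×4.43 + 3.06×82.0)/(19.56) = 324.0/19.56 = 16.57 mg/L.
Initial deficit D₀ = C_s − DO₀ = 8.74 − 6.692 = 2.048 mg/L.
D(2.52) = [0.324×16.57/(0.667−0.324)](e^(−0.324×2.52) − e^(−0.667×2.52)) + 2.048 e^(−0.667×2.52)
= 15.65 × (0.4420 − 0.1862) + 2.048 × 0.1862 = 4.384 mg/L.
DO = 8.74 − 4.384 = 4.356 mg/L.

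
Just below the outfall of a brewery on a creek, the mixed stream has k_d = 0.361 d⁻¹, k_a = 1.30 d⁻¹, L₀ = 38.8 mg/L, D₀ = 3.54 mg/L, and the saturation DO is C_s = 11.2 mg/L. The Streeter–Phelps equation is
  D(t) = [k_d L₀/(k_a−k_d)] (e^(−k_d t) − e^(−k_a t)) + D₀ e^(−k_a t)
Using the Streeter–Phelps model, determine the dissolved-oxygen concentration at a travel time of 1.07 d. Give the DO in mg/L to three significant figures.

k_d L₀/(k_a−k_d) = 0.361×38.8/(1.30−0.361) = 14.01/0.9390 = 14.92 mg/L.
e^(−k_d t) = e^(−0.361×1.070) = 0.6796; e^(−k_a t) = e^(−1.30×1.070) = 0.2488.
D = 14.92 × (0.6796 − 0.2488) + 3.54 × 0.2488 = 6.426 + 0.8808 = 7.306 mg/L.
DO = C_s − D = 11.2 − 7.306 = 3.894 mg/L.

DO ≈ 3.89 mg/L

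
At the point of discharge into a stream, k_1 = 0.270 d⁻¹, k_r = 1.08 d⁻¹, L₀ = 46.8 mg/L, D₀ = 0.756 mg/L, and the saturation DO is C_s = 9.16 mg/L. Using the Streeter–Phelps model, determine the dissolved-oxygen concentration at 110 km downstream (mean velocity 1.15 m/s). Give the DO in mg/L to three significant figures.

DO ≈ 2.08 mg/L

Travel time t = x/v = 110 km / (1.15 m/s) = 110000 m / 1.15 m/s = 95650 s = 1.107 d.
k_1 L₀/(k_r−k_1) = 0.270×46.8/(1.08−0.270) = 12.64/0.8100 = 15.60 mg/L.
e^(−k_1 t) = e^(−0.270×1.107) = 0.7416; e^(−k_r t) = e^(−1.08×1.107) = 0.3025.
D = 15.60 × (0.7416 − 0.3025) + 0.756 × 0.3025 = 6.850 + 0.2287 = 7.079 mg/L.
DO = C_s − D = 9.16 − 7.079 = 2.081 mg/L.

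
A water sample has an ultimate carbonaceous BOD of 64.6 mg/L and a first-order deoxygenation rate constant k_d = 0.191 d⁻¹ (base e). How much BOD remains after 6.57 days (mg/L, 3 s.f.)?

L ≈ 18.4 mg/L

L_t = L₀ e^(−k_d t) = 64.6 × e^(−0.191×6.57) = 64.6 × 0.2851 = 18.42 mg/L.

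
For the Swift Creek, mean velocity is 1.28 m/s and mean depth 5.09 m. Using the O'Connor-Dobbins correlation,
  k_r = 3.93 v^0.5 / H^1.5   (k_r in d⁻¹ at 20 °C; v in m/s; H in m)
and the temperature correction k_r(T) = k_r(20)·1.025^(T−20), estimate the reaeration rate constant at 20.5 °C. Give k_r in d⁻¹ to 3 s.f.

k_r(20) = 3.93 × 1.28^0.5 / 5.09^1.5 = 3.93 × 1.131 / 11.48 = 0.3872 d⁻¹.
k_r(20.5) = 0.3872 × 1.025^(20.5−20) = 0.3872 × 1.012 = 0.3920 d⁻¹.

k_r ≈ 0.392 d⁻¹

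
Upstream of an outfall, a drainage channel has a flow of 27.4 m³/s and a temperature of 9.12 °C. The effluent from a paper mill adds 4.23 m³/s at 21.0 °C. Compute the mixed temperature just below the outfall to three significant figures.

Flow-weighted mixing: C = (Q_r C_r + Q_w C_w)/(Q_r + Q_w)
= (27.4×9.12 + 4.23×21.0)/(27.4 + 4.23) = 338.7/31.63 = 10.71 °C.

10.7 °C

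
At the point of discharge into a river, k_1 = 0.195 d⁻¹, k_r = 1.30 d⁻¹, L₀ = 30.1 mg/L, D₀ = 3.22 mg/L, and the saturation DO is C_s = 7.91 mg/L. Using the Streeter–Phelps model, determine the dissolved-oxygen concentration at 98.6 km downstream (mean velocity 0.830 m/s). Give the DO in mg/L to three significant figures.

DO ≈ 4.20 mg/L

Travel time t = x/v = 98.6 km / (0.830 m/s) = 98600 m / 0.830 m/s = 118800 s = 1.375 d.
k_1 L₀/(k_r−k_1) = 0.195×30.1/(1.30−0.195) = 5.870/1.105 = 5.312 mg/L.
e^(−k_1 t) = e^(−0.195×1.375) = 0.7648; e^(−k_r t) = e^(−1.30×1.375) = 0.1674.
D = 5.312 × (0.7648 − 0.1674) + 3.22 × 0.1674 = 3.173 + 0.5390 = 3.712 mg/L.
DO = C_s − D = 7.91 − 3.712 = 4.198 mg/L.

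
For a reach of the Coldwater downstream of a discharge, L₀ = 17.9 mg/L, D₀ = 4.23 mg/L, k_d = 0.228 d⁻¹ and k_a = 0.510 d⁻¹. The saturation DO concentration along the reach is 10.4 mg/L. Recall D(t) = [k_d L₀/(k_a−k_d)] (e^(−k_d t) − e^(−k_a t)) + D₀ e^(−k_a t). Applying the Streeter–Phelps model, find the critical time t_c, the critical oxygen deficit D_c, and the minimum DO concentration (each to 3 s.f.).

t_c = [1/(k_a−k_d)] ln[(k_a/k_d)(1 − D₀(k_a−k_d)/(k_d L₀))]
= [1/(0.510−0.228)] ln[(0.510/0.228)(1 − 4.23×0.2820/(0.228×17.9))]
= (1/0.2820) ln[2.237 × 0.7077] = 3.546 × ln(1.583) = 3.546 × 0.4594 = 1.629 d.
L(t_c) = L₀ e^(−k_d t_c) = 17.9 × 0.6898 = 12.35 mg/L, and at the critical point k_a D_c = k_d L, so D_c = (0.228/0.510) × 12.35 = 5.520 mg/L.
Minimum DO = C_s − D_c = 10.4 − 5.520 = 4.880 mg/L.

t_c ≈ 1.63 d; D_c ≈ 5.52 mg/L; min DO ≈ 4.88 mg/L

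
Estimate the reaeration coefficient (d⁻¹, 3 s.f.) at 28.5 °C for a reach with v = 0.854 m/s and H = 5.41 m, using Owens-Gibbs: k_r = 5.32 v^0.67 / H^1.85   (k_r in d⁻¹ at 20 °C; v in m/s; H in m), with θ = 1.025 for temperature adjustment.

k_r ≈ 0.260 d⁻¹

k_r(20) = 5.32 × 0.854^0.67 / 5.41^1.85 = 5.32 × 0.8997 / 22.72 = 0.2107 d⁻¹.
k_r(28.5) = 0.2107 × 1.025^(28.5−20) = 0.2107 × 1.234 = 0.2599 d⁻¹.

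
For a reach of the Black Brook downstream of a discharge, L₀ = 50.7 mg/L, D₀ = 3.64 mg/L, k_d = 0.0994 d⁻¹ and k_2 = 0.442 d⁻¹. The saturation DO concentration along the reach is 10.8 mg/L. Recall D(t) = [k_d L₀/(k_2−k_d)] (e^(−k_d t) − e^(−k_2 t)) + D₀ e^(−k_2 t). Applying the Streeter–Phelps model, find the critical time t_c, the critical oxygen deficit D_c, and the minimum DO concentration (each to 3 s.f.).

t_c = [1/(k_2−k_d)] ln[(k_2/k_d)(1 − D₀(k_2−k_d)/(k_d L₀))]
= [1/(0.442−0.0994)] ln[(0.442/0.0994)(1 − 3.64×0.3426/(0.0994×50.7))]
= (1/0.3426) ln[4.447 × 0.7525] = 2.919 × ln(3.346) = 2.919 × 1.208 = 3.526 d.
L(t_c) = L₀ e^(−k_d t_c) = 50.7 × 0.7044 = 35.71 mg/L, and at the critical point k_2 D_c = k_d L, so D_c = (0.0994/0.442) × 35.71 = 8.031 mg/L.
Minimum DO = C_s − D_c = 10.8 − 8.031 = 2.769 mg/L.

t_c ≈ 3.53 d; D_c ≈ 8.03 mg/L; min DO ≈ 2.77 mg/L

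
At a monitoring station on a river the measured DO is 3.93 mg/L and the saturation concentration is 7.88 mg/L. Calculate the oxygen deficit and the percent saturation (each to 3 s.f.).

D = C_s − C = 7.88 − 3.93 = 3.95 mg/L.
% saturation = 3.93/7.88 × 100 = 49.9 %.

D ≈ 3.95 mg/L; 49.9 % saturation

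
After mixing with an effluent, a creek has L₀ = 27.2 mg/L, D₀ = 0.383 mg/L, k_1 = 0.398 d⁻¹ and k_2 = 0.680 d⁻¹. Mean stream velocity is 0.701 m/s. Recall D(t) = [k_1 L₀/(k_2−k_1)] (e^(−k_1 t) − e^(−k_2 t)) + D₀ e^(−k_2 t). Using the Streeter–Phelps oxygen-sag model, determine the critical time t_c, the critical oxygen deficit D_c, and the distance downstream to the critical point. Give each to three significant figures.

t_c ≈ 1.86 d; D_c ≈ 7.58 mg/L; x_c ≈ 113 km

With k_2/k_1 = 1.709 and 1 − D₀(k_2−k_1)/(k_1 L₀) = 0.9900,
t_c = ln(1.709 × 0.9900) / (0.680 − 0.398) = ln(1.691) / 0.2820 = 0.5256/0.2820 = 1.864 d.
D_c = (k_1/k_2) L₀ e^(−k_1 t_c) = (0.398/0.680) × 27.2 × e^(−0.398×1.864) = 0.5853 × 27.2 × 0.4762 = 7.582 mg/L.
x_c = v t_c = 0.701 m/s × 1.864 d × 86400 s/d = 112900 m ≈ 113 km.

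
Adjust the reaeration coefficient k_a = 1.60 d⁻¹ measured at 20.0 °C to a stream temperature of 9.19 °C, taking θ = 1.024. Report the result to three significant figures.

k_a ≈ 1.24 d⁻¹

k_a(T₂) = k_a(T₁) · θ^(T₂−T₁) = 1.60 × 1.024^(9.19−20.0)
= 1.60 × 1.024^-10.8 = 1.60 × 0.7739 = 1.238 d⁻¹.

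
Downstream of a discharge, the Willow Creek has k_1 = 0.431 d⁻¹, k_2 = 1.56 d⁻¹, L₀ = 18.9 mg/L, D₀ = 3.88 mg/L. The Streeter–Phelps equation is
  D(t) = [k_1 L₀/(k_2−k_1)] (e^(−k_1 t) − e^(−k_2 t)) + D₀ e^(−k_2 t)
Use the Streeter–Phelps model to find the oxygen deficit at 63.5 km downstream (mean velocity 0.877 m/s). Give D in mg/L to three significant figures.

D ≈ 4.13 mg/L

Travel time t = x/v = 63.5 km / (0.877 m/s) = 63500 m / 0.877 m/s = 72410 s = 0.8380 d.
k_1 L₀/(k_2−k_1) = 0.431×18.9/(1.56−0.431) = 8.146/1.129 = 7.215 mg/L.
e^(−k_1 t) = e^(−0.431×0.8380) = 0.6968; e^(−k_2 t) = e^(−1.56×0.8380) = 0.2705.
D = 7.215 × (0.6968 − 0.2705) + 3.88 × 0.2705 = 3.076 + 1.050 = 4.126 mg/L.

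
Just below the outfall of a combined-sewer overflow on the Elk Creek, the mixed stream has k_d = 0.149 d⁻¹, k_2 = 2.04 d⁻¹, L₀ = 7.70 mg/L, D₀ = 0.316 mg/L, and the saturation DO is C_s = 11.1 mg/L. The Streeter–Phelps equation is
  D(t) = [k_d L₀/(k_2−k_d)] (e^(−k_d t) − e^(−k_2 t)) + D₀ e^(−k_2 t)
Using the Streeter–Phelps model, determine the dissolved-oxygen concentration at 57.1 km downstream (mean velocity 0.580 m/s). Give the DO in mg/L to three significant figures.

DO ≈ 10.6 mg/L

Travel time t = x/v = 57.1 km / (0.580 m/s) = 57100 m / 0.580 m/s = 98450 s = 1.139 d.
k_d L₀/(k_2−k_d) = 0.149×7.70/(2.04−0.149) = 1.147/1.891 = 0.6067 mg/L.
e^(−k_d t) = e^(−0.149×1.139) = 0.8439; e^(−k_2 t) = e^(−2.04×1.139) = 0.09783.
D = 0.6067 × (0.8439 − 0.09783) + 0.316 × 0.09783 = 0.4526 + 0.03092 = 0.4835 mg/L.
DO = C_s − D = 11.1 − 0.4835 = 10.62 mg/L.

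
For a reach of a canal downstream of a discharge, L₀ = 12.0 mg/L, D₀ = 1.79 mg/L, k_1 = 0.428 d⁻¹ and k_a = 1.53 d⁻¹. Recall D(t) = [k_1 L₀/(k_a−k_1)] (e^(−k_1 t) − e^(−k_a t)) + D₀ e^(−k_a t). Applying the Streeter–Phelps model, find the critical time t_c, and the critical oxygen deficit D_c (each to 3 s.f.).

With k_a/k_1 = 3.575 and 1 − D₀(k_a−k_1)/(k_1 L₀) = 0.6159,
t_c = ln(3.575 × 0.6159) / (1.53 − 0.428) = ln(2.202) / 1.102 = 0.7893/1.102 = 0.7162 d.
L(t_c) = L₀ e^(−k_1 t_c) = 12.0 × 0.7360 = 8.832 mg/L, and at the critical point k_a D_c = k_1 L, so D_c = (0.428/1.53) × 8.832 = 2.471 mg/L.

t_c ≈ 0.716 d; D_c ≈ 2.47 mg/L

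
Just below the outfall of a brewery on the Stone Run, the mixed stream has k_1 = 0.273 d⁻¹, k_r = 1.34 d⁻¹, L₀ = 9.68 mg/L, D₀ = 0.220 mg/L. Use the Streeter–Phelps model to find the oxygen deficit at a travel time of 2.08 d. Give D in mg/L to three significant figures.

D ≈ 1.26 mg/L

k_1 L₀/(k_r−k_1) = 0.273×9.68/(1.34−0.273) = 2.643/1.067 = 2.477 mg/L.
e^(−k_1 t) = e^(−0.273×2.080) = 0.5667; e^(−k_r t) = e^(−1.34×2.080) = 0.06159.
D = 2.477 × (0.5667 − 0.06159) + 0.220 × 0.06159 = 1.251 + 0.01355 = 1.265 mg/L.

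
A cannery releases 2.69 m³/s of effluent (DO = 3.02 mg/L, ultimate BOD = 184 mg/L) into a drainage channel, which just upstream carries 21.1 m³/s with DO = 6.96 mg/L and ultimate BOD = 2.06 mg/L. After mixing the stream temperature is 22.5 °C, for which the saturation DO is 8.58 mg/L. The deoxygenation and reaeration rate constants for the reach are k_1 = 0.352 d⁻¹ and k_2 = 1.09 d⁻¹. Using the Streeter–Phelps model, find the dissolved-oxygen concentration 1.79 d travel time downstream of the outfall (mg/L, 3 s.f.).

Mixed DO = (21.1×6.96 + 2.69×3.02)/(21.1+2.69) = 155.0/23.79 = 6.514 mg/L.
Mixed L₀ = (21.1×2.06 + 2.69×184)/(23.79) = 538.4/23.79 = 22.63 mg/L.
Initial deficit D₀ = C_s − DO₀ = 8.58 − 6.514 = 2.066 mg/L.
D(1.79) = [0.352×22.63/(1.09−0.352)](e^(−0.352×1.79) − e^(−1.09×1.79)) + 2.066 e^(−1.09×1.79)
= 10.79 × (0.5325 − 0.1421) + 2.066 × 0.1421 = 4.508 mg/L.
DO = 8.58 − 4.508 = 4.072 mg/L.

DO ≈ 4.07 mg/L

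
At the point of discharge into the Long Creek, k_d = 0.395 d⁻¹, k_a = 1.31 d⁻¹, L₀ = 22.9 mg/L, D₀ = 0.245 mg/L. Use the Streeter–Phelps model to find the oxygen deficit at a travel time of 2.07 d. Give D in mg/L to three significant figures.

D ≈ 3.72 mg/L

k_d L₀/(k_a−k_d) = 0.395×22.9/(1.31−0.395) = 9.046/0.9150 = 9.886 mg/L.
e^(−k_d t) = e^(−0.395×2.070) = 0.4415; e^(−k_a t) = e^(−1.31×2.070) = 0.06642.
D = 9.886 × (0.4415 − 0.06642) + 0.245 × 0.06642 = 3.708 + 0.01627 = 3.724 mg/L.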